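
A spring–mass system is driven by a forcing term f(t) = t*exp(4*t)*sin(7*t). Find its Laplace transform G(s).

L{sin(7t)} = 7/(s^2 + 49).
Multiplying by e^(4t) shifts s → s - 4, so L{exp(4*t)*sin(7*t)} = 7/((s - 4)^2 + 49).
Then apply L{t·g(t)} = -d/ds[H(s)] with H(s) = 7/((s - 4)^2 + 49):
differentiating 1 time and applying the sign gives 14*(s - 4)/(s^2 - 8*s + 65)^2.

G(s) = 14*(s - 4)/(s^2 - 8*s + 65)^2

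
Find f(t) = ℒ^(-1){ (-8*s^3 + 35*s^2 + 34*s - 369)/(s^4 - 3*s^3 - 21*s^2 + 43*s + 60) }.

f(t) = -3*exp(5*t) + 3*exp(3*t) - 5*exp(-t) - 3*exp(-4*t)

Factor the denominator: s^4 - 3*s^3 - 21*s^2 + 43*s + 60 = (s - 5)*(s - 3)*(s + 1)*(s + 4).
Partial fraction decomposition gives [-5/(s + 1)] + [3/(s - 3)] + [-3/(s + 4)] + [-3/(s - 5)].
Invert each term: -5/(s + 1) ↔ -5e^(-t); 3/(s - 3) ↔ 3e^(3t); -3/(s + 4) ↔ -3e^(-4t); -3/(s - 5) ↔ -3e^(5t).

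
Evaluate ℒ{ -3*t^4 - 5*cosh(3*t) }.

The transform is linear, so treat each term independently.
(-3)·[L{t^4} = 4!/s^5 = 24/s^5]; (-5)·[L{cosh(3t)} = s/(s^2 - 9)].

-5*s/(s^2 - 9) - 72/s^5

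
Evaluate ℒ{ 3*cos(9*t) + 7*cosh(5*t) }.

By linearity of the Laplace transform, transform each term separately.
(7)·[L{cosh(5t)} = s/(s^2 - 25)]; (3)·[L{cos(9t)} = s/(s^2 + 81)].

3*s/(s^2 + 81) + 7*s/(s^2 - 25)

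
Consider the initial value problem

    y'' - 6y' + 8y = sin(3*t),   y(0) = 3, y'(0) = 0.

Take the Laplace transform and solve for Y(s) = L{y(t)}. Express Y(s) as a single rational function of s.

Y(s) = (3*s^3 - 18*s^2 + 27*s - 159)/(s^4 - 6*s^3 + 17*s^2 - 54*s + 72)

Take the Laplace transform of both sides.
The derivative rules (L{y''} = s^2 Y - s·y(0) - y'(0) and L{y'} = sY - y(0), with y(0) = 3, y'(0) = 0) turn the left side into (s^2 - 6*s + 8)Y - (3*s - 18).
The right side is L{sin(3*t)} = 3/(s^2 + 9).
So (s^2 - 6*s + 8)Y = 3/(s^2 + 9) + (3*s - 18).
Solve for Y(s) and write it as one ratio of polynomials.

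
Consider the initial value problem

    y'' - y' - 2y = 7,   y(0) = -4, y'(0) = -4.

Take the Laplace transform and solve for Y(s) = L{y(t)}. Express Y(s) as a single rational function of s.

Y(s) = (-4*s^2 + 7)/(s^3 - s^2 - 2*s)

Transform both sides with L{·}.
The derivative rules (L{y''} = s^2 Y - s·y(0) - y'(0) and L{y'} = sY - y(0), with y(0) = -4, y'(0) = -4) turn the left side into (s^2 - s - 2)Y - (-4*s).
The right side is L{7} = 7/s.
So (s^2 - s - 2)Y = 7/s + (-4*s).
Divide through and combine into a single rational function.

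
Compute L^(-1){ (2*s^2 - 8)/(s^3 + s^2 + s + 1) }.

-5*sin(t) + 5*cos(t) - 3*exp(-t)

Factor the denominator: s^3 + s^2 + s + 1 = (s + 1)*(s^2 + 1).
Partial fraction decomposition gives [-3/(s + 1)] + [5*s/(s^2 + 1)] + [-5/(s^2 + 1)].
Invert each term: -3/(s + 1) ↔ -3e^(-t); 5·s/(s^2 + 1) ↔ 5cos(t); -5·1/(s^2 + 1) ↔ -5sin(t).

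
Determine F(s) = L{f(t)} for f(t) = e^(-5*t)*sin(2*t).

L{sin(2t)} = 2/(s^2 + 4).
By the first shifting theorem, multiplying by e^(-5t) replaces s with s + 5.

F(s) = 2/((s + 5)^2 + 4)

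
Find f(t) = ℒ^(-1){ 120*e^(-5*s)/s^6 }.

The factor e^(-5s) signals a time shift by c = 5 (second shifting theorem).
L{t^5} = 5!/s^6 = 120/s^6, so L^-1{120/s^6} = t^5.
Hence the inverse is u(t - 5) times that function evaluated at t - 5.

f(t) = Heaviside(t - 5)*((t - 5)^5)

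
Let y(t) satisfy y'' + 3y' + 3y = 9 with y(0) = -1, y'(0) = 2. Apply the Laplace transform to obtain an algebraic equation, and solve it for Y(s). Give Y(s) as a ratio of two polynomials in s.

Y(s) = (-s^2 - s + 9)/(s^3 + 3*s^2 + 3*s)

Laplace-transform each side.
With L{y''} = s^2 Y - s·y(0) - y'(0) and L{y'} = sY - y(0), with y(0) = -1, y'(0) = 2: the LHS transforms to (s^2 + 3*s + 3)Y - (-s - 1).
The right side is L{9} = 9/s.
So (s^2 + 3*s + 3)Y = 9/s + (-s - 1).
Solve for Y(s) and write it as one ratio of polynomials.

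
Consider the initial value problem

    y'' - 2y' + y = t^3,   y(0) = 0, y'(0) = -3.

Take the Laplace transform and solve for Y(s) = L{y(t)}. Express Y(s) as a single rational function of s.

Y(s) = (-3*s^4 + 6)/(s^6 - 2*s^5 + s^4)

Apply the Laplace transform to the equation.
Using L{y''} = s^2 Y - s·y(0) - y'(0) and L{y'} = sY - y(0), with y(0) = 0, y'(0) = -3, the left side becomes (s^2 - 2*s + 1)Y - (-3).
The right side is L{t^3} = 6/s^4.
So (s^2 - 2*s + 1)Y = 6/s^4 + (-3).
Divide through and combine into a single rational function.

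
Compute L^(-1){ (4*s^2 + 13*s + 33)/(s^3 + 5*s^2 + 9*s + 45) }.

sin(3*t) + 2*cos(3*t) + 2*exp(-5*t)

Factor the denominator: s^3 + 5*s^2 + 9*s + 45 = (s + 5)*(s^2 + 9).
Partial fraction decomposition gives [2/(s + 5)] + [2*s/(s^2 + 9)] + [3/(s^2 + 9)].
Invert each term: 2/(s + 5) ↔ 2e^(-5t); 2·s/(s^2 + 9) ↔ 2cos(3t); 1·3/(s^2 + 9) ↔ sin(3t).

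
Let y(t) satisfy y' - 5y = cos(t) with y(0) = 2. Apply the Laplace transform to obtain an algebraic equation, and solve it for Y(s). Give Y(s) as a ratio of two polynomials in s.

Y(s) = (2*s^2 + s + 2)/(s^3 - 5*s^2 + s - 5)

Take the Laplace transform of both sides.
Using L{y'} = sY - y(0) = sY - 2, the left side becomes (s - 5)Y - (2).
The right side is L{cos(t)} = s/(s^2 + 1).
So (s - 5)Y = s/(s^2 + 1) + (2).
Solve for Y(s) and write it as one ratio of polynomials.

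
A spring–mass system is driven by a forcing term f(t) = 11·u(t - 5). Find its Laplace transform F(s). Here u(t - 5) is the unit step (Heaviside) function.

By the second shifting theorem, L{u(t - c)·g(t - c)} = e^(-cs)·G(s) with c = 5 and G(s) = L{g(t)}.
L{11} = 11/s.

F(s) = 11*exp(-5*s)/s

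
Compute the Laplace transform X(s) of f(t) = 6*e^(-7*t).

X(s) = 6/(s + 7)

L{6} = 6/s.
By the first shifting theorem, multiplying by e^(-7t) replaces s with s + 7.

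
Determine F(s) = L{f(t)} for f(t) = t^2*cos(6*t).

F(s) = 2*s*(s^2 - 108)/(s^2 + 36)^3

L{cos(6t)} = s/(s^2 + 36).
Then apply L{t^2·g(t)} = (-1)^2 d^2/ds^2[G(s)] with G(s) = s/(s^2 + 36):
differentiating 2 times and applying the sign gives 2*s*(s^2 - 108)/(s^2 + 36)^3.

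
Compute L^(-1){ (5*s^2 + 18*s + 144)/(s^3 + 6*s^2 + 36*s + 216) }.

sin(6*t) + 2*cos(6*t) + 3*exp(-6*t)

Factor the denominator: s^3 + 6*s^2 + 36*s + 216 = (s + 6)*(s^2 + 36).
Partial fraction decomposition gives [3/(s + 6)] + [2*s/(s^2 + 36)] + [6/(s^2 + 36)].
Invert each term: 3/(s + 6) ↔ 3e^(-6t); 2·s/(s^2 + 36) ↔ 2cos(6t); 1·6/(s^2 + 36) ↔ sin(6t).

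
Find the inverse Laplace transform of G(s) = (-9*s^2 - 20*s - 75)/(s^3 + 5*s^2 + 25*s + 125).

sin(5*t) - 5*cos(5*t) - 4*exp(-5*t)

Factor the denominator: s^3 + 5*s^2 + 25*s + 125 = (s + 5)*(s^2 + 25).
Partial fraction decomposition gives [-4/(s + 5)] + [-5*s/(s^2 + 25)] + [5/(s^2 + 25)].
Invert each term: -4/(s + 5) ↔ -4e^(-5t); -5·s/(s^2 + 25) ↔ -5cos(5t); 1·5/(s^2 + 25) ↔ sin(5t).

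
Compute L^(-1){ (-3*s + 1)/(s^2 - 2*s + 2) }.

-2*exp(t)*sin(t) - 3*exp(t)*cos(t)

Complete the square in the denominator: s^2 - 2*s + 2 = (s - 1)^2 + 1^2.
Split the numerator to match: -3*s + 1 = -3·(s - 1) - 2·1.
Invert each term: -3·(s - 1)/((s - 1)^2 + 1) ↔ -3e^(t)cos(t); -2·1/((s - 1)^2 + 1) ↔ -2e^(t)sin(t).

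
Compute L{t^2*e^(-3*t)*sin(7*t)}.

L{sin(7t)} = 7/(s^2 + 49).
Multiplying by e^(-3t) shifts s → s + 3, so L{e^(-3*t)*sin(7*t)} = 7/((s + 3)^2 + 49).
Then apply L{t^2·g(t)} = (-1)^2 d^2/ds^2[H(s)] with H(s) = 7/((s + 3)^2 + 49):
differentiating 2 times and applying the sign gives 14*(3*s^2 + 18*s - 22)/(s^2 + 6*s + 58)^3.

14*(3*s^2 + 18*s - 22)/(s^2 + 6*s + 58)^3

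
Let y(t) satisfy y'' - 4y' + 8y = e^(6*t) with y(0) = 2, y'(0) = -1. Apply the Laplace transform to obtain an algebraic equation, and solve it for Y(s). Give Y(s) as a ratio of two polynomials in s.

Take the Laplace transform of both sides.
Using L{y''} = s^2 Y - s·y(0) - y'(0) and L{y'} = sY - y(0), with y(0) = 2, y'(0) = -1, the left side becomes (s^2 - 4*s + 8)Y - (2*s - 9).
The right side is L{e^(6*t)} = 1/(s - 6).
So (s^2 - 4*s + 8)Y = 1/(s - 6) + (2*s - 9).
Isolate Y and clear denominators.

Y(s) = (2*s^2 - 21*s + 55)/(s^3 - 10*s^2 + 32*s - 48)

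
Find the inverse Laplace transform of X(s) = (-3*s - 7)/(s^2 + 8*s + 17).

Complete the square in the denominator: s^2 + 8*s + 17 = (s + 4)^2 + 1^2.
Split the numerator to match: -3*s - 7 = -3·(s + 4) + 5·1.
Invert each term: -3·(s + 4)/((s + 4)^2 + 1) ↔ -3e^(-4t)cos(t); 5·1/((s + 4)^2 + 1) ↔ 5e^(-4t)sin(t).

5*exp(-4*t)*sin(t) - 3*exp(-4*t)*cos(t)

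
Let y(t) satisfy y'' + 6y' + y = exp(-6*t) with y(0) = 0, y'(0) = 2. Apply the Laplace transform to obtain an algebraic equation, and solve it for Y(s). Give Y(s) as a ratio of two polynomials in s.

Transform both sides with L{·}.
With L{y''} = s^2 Y - s·y(0) - y'(0) and L{y'} = sY - y(0), with y(0) = 0, y'(0) = 2: the LHS transforms to (s^2 + 6*s + 1)Y - (2).
The right side is L{exp(-6*t)} = 1/(s + 6).
So (s^2 + 6*s + 1)Y = 1/(s + 6) + (2).
Solve for Y(s) and write it as one ratio of polynomials.

Y(s) = (2*s + 13)/(s^3 + 12*s^2 + 37*s + 6)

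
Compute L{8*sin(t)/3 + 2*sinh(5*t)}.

8/(3*(s^2 + 1)) + 10/(s^2 - 25)

The transform is linear, so treat each term independently.
(8/3)·[L{sin(t)} = 1/(s^2 + 1)]; (2)·[L{sinh(5t)} = 5/(s^2 - 25)].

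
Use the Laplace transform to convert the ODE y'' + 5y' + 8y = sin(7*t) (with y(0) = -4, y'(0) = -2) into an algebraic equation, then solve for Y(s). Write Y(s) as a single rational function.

Apply the Laplace transform to the equation.
Using L{y''} = s^2 Y - s·y(0) - y'(0) and L{y'} = sY - y(0), with y(0) = -4, y'(0) = -2, the left side becomes (s^2 + 5*s + 8)Y - (-4*s - 22).
The right side is L{sin(7*t)} = 7/(s^2 + 49).
So (s^2 + 5*s + 8)Y = 7/(s^2 + 49) + (-4*s - 22).
Isolate Y and clear denominators.

Y(s) = (-4*s^3 - 22*s^2 - 196*s - 1071)/(s^4 + 5*s^3 + 57*s^2 + 245*s + 392)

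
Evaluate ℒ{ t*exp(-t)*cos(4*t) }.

(s - 3)*(s + 5)/(s^2 + 2*s + 17)^2

L{cos(4t)} = s/(s^2 + 16).
Multiplying by e^(-t) shifts s → s + 1, so L{exp(-t)*cos(4*t)} = (s + 1)/((s + 1)^2 + 16).
Then apply L{t·g(t)} = -d/ds[G(s)] with G(s) = (s + 1)/((s + 1)^2 + 16):
differentiating 1 time and applying the sign gives (s - 3)*(s + 5)/(s^2 + 2*s + 17)^2.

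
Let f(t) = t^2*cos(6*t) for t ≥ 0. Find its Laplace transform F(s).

L{cos(6t)} = s/(s^2 + 36).
Then apply L{t^2·g(t)} = (-1)^2 d^2/ds^2[G(s)] with G(s) = s/(s^2 + 36):
differentiating 2 times and applying the sign gives 2*s*(s^2 - 108)/(s^2 + 36)^3.

F(s) = 2*s*(s^2 - 108)/(s^2 + 36)^3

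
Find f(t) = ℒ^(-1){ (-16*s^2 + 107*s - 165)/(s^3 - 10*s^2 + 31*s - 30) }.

Factor the denominator: s^3 - 10*s^2 + 31*s - 30 = (s - 5)*(s - 3)*(s - 2).
Partial fraction decomposition gives [-5/(s - 5)] + [-5/(s - 2)] + [-6/(s - 3)].
Invert each term: -5/(s - 5) ↔ -5e^(5t); -5/(s - 2) ↔ -5e^(2t); -6/(s - 3) ↔ -6e^(3t).

f(t) = -5*exp(5*t) - 6*exp(3*t) - 5*exp(2*t)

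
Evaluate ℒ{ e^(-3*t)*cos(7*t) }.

L{cos(7t)} = s/(s^2 + 49).
By the first shifting theorem, multiplying by e^(-3t) replaces s with s + 3.

(s + 3)/((s + 3)^2 + 49)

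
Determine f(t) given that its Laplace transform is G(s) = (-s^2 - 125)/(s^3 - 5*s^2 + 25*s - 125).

Factor the denominator: s^3 - 5*s^2 + 25*s - 125 = (s - 5)*(s^2 + 25).
Partial fraction decomposition gives [-3/(s - 5)] + [2*s/(s^2 + 25)] + [10/(s^2 + 25)].
Invert each term: -3/(s - 5) ↔ -3e^(5t); 2·s/(s^2 + 25) ↔ 2cos(5t); 2·5/(s^2 + 25) ↔ 2sin(5t).

f(t) = -3*exp(5*t) + 2*sin(5*t) + 2*cos(5*t)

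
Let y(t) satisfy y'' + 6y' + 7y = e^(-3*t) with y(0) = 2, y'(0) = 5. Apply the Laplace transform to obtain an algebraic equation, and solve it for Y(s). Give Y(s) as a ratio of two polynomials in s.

Laplace-transform each side.
Using L{y''} = s^2 Y - s·y(0) - y'(0) and L{y'} = sY - y(0), with y(0) = 2, y'(0) = 5, the left side becomes (s^2 + 6*s + 7)Y - (2*s + 17).
The right side is L{e^(-3*t)} = 1/(s + 3).
So (s^2 + 6*s + 7)Y = 1/(s + 3) + (2*s + 17).
Isolate Y and clear denominators.

Y(s) = (2*s^2 + 23*s + 52)/(s^3 + 9*s^2 + 25*s + 21)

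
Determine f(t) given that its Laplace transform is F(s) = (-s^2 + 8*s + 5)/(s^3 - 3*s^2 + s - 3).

f(t) = 2*exp(3*t) - sin(t) - 3*cos(t)

Factor the denominator: s^3 - 3*s^2 + s - 3 = (s - 3)*(s^2 + 1).
Partial fraction decomposition gives [2/(s - 3)] + [-3*s/(s^2 + 1)] + [-1/(s^2 + 1)].
Invert each term: 2/(s - 3) ↔ 2e^(3t); -3·s/(s^2 + 1) ↔ -3cos(t); -1·1/(s^2 + 1) ↔ -sin(t).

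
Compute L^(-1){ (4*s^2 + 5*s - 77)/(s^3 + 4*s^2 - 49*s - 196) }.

Factor the denominator: s^3 + 4*s^2 - 49*s - 196 = (s - 7)*(s + 4)*(s + 7).
Partial fraction decomposition gives [1/(s - 7)] + [1/(s + 4)] + [2/(s + 7)].
Invert each term: 1/(s - 7) ↔ e^(7t); 1/(s + 4) ↔ e^(-4t); 2/(s + 7) ↔ 2e^(-7t).

exp(7*t) + exp(-4*t) + 2*exp(-7*t)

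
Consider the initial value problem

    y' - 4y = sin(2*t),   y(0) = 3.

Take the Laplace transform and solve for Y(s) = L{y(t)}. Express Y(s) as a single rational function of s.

Transform both sides with L{·}.
The derivative rules (L{y'} = sY - y(0) = sY - 3) turn the left side into (s - 4)Y - (3).
The right side is L{sin(2*t)} = 2/(s^2 + 4).
So (s - 4)Y = 2/(s^2 + 4) + (3).
Isolate Y and clear denominators.

Y(s) = (3*s^2 + 14)/(s^3 - 4*s^2 + 4*s - 16)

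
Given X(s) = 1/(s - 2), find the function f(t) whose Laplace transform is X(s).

Since L{e^(2t)} = 1/(s - 2), the inverse is e^(2*t).

f(t) = exp(2*t)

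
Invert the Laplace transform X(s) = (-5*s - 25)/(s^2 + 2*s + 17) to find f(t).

Complete the square in the denominator: s^2 + 2*s + 17 = (s + 1)^2 + 4^2.
Split the numerator to match: -5*s - 25 = -5·(s + 1) - 5·4.
Invert each term: -5·(s + 1)/((s + 1)^2 + 16) ↔ -5e^(-t)cos(4t); -5·4/((s + 1)^2 + 16) ↔ -5e^(-t)sin(4t).

f(t) = -5*exp(-t)*sin(4*t) - 5*exp(-t)*cos(4*t)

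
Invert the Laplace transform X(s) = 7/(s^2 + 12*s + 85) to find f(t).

Rewrite the denominator: s^2 + 12*s + 85 = (s + 6)^2 + 49.
The form in (s + 6) signals a first-shifting-theorem factor e^(-6t).
Since L{sin(7t)} = 7/(s^2 + 49), the inverse is e^(-6*t)*sin(7*t).

f(t) = exp(-6*t)*sin(7*t)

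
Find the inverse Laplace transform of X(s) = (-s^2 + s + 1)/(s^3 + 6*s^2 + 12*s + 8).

Factor the denominator: s^3 + 6*s^2 + 12*s + 8 = (s + 2)^3.
Partial fraction decomposition gives [-1/(s + 2)] + [5/(s + 2)^2] + [-5/(s + 2)^3].
Invert each term: -1/(s + 2) ↔ -e^(-2t); 5/(s + 2)^2 ↔ 5t·e^(-2t); -5/(s + 2)^3 ↔ (-5/2)t^2·e^(-2t).

-5*t^2*exp(-2*t)/2 + 5*t*exp(-2*t) - exp(-2*t)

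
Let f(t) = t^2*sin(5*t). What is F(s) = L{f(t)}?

L{sin(5t)} = 5/(s^2 + 25).
Then apply L{t^2·g(t)} = (-1)^2 d^2/ds^2[G(s)] with G(s) = 5/(s^2 + 25):
differentiating 2 times and applying the sign gives 10*(3*s^2 - 25)/(s^2 + 25)^3.

F(s) = 10*(3*s^2 - 25)/(s^2 + 25)^3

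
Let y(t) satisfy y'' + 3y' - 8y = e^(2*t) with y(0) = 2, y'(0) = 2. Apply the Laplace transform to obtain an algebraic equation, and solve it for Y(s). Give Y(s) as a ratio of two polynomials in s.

Transform both sides with L{·}.
Using L{y''} = s^2 Y - s·y(0) - y'(0) and L{y'} = sY - y(0), with y(0) = 2, y'(0) = 2, the left side becomes (s^2 + 3*s - 8)Y - (2*s + 8).
The right side is L{e^(2*t)} = 1/(s - 2).
So (s^2 + 3*s - 8)Y = 1/(s - 2) + (2*s + 8).
Solve for Y(s) and write it as one ratio of polynomials.

Y(s) = (2*s^2 + 4*s - 15)/(s^3 + s^2 - 14*s + 16)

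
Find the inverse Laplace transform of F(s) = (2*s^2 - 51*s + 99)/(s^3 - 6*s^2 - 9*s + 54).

Factor the denominator: s^3 - 6*s^2 - 9*s + 54 = (s - 6)*(s - 3)*(s + 3).
Partial fraction decomposition gives [-5/(s - 6)] + [2/(s - 3)] + [5/(s + 3)].
Invert each term: -5/(s - 6) ↔ -5e^(6t); 2/(s - 3) ↔ 2e^(3t); 5/(s + 3) ↔ 5e^(-3t).

-5*exp(6*t) + 2*exp(3*t) + 5*exp(-3*t)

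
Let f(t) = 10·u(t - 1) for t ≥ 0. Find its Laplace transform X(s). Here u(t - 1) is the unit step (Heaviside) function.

X(s) = 10*exp(-s)/s

By the second shifting theorem, L{u(t - c)·g(t - c)} = e^(-cs)·G(s) with c = 1 and G(s) = L{g(t)}.
L{10} = 10/s.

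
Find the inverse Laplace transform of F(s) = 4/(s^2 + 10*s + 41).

Rewrite the denominator: s^2 + 10*s + 41 = (s + 5)^2 + 16.
The form in (s + 5) signals a first-shifting-theorem factor e^(-5t).
Since L{sin(4t)} = 4/(s^2 + 16), the inverse is e^(-5*t)*sin(4*t).

exp(-5*t)*sin(4*t)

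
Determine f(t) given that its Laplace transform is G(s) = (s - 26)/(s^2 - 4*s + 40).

f(t) = -4*exp(2*t)*sin(6*t) + exp(2*t)*cos(6*t)

Complete the square in the denominator: s^2 - 4*s + 40 = (s - 2)^2 + 6^2.
Split the numerator to match: s - 26 = 1·(s - 2) - 4·6.
Invert each term: 1·(s - 2)/((s - 2)^2 + 36) ↔ e^(2t)cos(6t); -4·6/((s - 2)^2 + 36) ↔ -4e^(2t)sin(6t).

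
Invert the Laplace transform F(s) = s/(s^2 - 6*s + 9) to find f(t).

Factor the denominator: s^2 - 6*s + 9 = (s - 3)^2.
Partial fraction decomposition gives [1/(s - 3)] + [3/(s - 3)^2].
Invert each term: 1/(s - 3) ↔ e^(3t); 3/(s - 3)^2 ↔ 3t·e^(3t).

f(t) = 3*t*exp(3*t) + exp(3*t)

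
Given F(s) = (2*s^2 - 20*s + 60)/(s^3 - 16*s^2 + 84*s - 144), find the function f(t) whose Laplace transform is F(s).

Factor the denominator: s^3 - 16*s^2 + 84*s - 144 = (s - 6)^2*(s - 4).
Partial fraction decomposition gives [-1/(s - 6)] + [6/(s - 6)^2] + [3/(s - 4)].
Invert each term: -1/(s - 6) ↔ -e^(6t); 6/(s - 6)^2 ↔ 6t·e^(6t); 3/(s - 4) ↔ 3e^(4t).

f(t) = 6*t*exp(6*t) - exp(6*t) + 3*exp(4*t)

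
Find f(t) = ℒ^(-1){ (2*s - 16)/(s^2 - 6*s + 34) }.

f(t) = -2*exp(3*t)*sin(5*t) + 2*exp(3*t)*cos(5*t)

Complete the square in the denominator: s^2 - 6*s + 34 = (s - 3)^2 + 5^2.
Split the numerator to match: 2*s - 16 = 2·(s - 3) - 2·5.
Invert each term: 2·(s - 3)/((s - 3)^2 + 25) ↔ 2e^(3t)cos(5t); -2·5/((s - 3)^2 + 25) ↔ -2e^(3t)sin(5t).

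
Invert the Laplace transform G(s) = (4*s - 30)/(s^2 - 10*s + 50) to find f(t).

Complete the square in the denominator: s^2 - 10*s + 50 = (s - 5)^2 + 5^2.
Split the numerator to match: 4*s - 30 = 4·(s - 5) - 2·5.
Invert each term: 4·(s - 5)/((s - 5)^2 + 25) ↔ 4e^(5t)cos(5t); -2·5/((s - 5)^2 + 25) ↔ -2e^(5t)sin(5t).

f(t) = -2*exp(5*t)*sin(5*t) + 4*exp(5*t)*cos(5*t)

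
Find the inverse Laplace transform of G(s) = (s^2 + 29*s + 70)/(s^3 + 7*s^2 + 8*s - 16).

Factor the denominator: s^3 + 7*s^2 + 8*s - 16 = (s - 1)*(s + 4)^2.
Partial fraction decomposition gives [-3/(s + 4)] + [6/(s + 4)^2] + [4/(s - 1)].
Invert each term: -3/(s + 4) ↔ -3e^(-4t); 6/(s + 4)^2 ↔ 6t·e^(-4t); 4/(s - 1) ↔ 4e^(t).

6*t*exp(-4*t) + 4*exp(t) - 3*exp(-4*t)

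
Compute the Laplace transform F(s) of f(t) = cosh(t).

L{cosh(t)} = s/(s^2 - 1).

F(s) = s/(s^2 - 1)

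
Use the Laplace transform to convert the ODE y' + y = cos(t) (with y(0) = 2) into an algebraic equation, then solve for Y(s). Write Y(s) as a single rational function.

Apply the Laplace transform to the equation.
The derivative rules (L{y'} = sY - y(0) = sY - 2) turn the left side into (s + 1)Y - (2).
The right side is L{cos(t)} = s/(s^2 + 1).
So (s + 1)Y = s/(s^2 + 1) + (2).
Divide through and combine into a single rational function.

Y(s) = (2*s^2 + s + 2)/(s^3 + s^2 + s + 1)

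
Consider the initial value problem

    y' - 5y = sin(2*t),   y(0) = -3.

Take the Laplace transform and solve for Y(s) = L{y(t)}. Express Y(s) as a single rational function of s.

Y(s) = (-3*s^2 - 10)/(s^3 - 5*s^2 + 4*s - 20)

Take the Laplace transform of both sides.
Using L{y'} = sY - y(0) = sY - (-3), the left side becomes (s - 5)Y - (-3).
The right side is L{sin(2*t)} = 2/(s^2 + 4).
So (s - 5)Y = 2/(s^2 + 4) + (-3).
Divide through and combine into a single rational function.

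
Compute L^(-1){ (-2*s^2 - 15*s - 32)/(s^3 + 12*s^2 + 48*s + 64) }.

-2*t^2*exp(-4*t) + t*exp(-4*t) - 2*exp(-4*t)

Factor the denominator: s^3 + 12*s^2 + 48*s + 64 = (s + 4)^3.
Partial fraction decomposition gives [-2/(s + 4)] + [(s + 4)^(-2)] + [-4/(s + 4)^3].
Invert each term: -2/(s + 4) ↔ -2e^(-4t); 1/(s + 4)^2 ↔ t·e^(-4t); -4/(s + 4)^3 ↔ (-2)t^2·e^(-4t).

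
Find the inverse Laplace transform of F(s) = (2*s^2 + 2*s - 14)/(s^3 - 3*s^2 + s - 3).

Factor the denominator: s^3 - 3*s^2 + s - 3 = (s - 3)*(s^2 + 1).
Partial fraction decomposition gives [1/(s - 3)] + [s/(s^2 + 1)] + [5/(s^2 + 1)].
Invert each term: 1/(s - 3) ↔ e^(3t); 1·s/(s^2 + 1) ↔ cos(t); 5·1/(s^2 + 1) ↔ 5sin(t).

exp(3*t) + 5*sin(t) + cos(t)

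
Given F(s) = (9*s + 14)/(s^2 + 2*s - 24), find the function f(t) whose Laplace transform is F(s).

f(t) = 5*exp(4*t) + 4*exp(-6*t)

Factor the denominator: s^2 + 2*s - 24 = (s - 4)*(s + 6).
Partial fraction decomposition gives [5/(s - 4)] + [4/(s + 6)].
Invert each term: 5/(s - 4) ↔ 5e^(4t); 4/(s + 6) ↔ 4e^(-6t).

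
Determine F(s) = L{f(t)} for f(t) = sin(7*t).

L{sin(7t)} = 7/(s^2 + 49).

F(s) = 7/(s^2 + 49)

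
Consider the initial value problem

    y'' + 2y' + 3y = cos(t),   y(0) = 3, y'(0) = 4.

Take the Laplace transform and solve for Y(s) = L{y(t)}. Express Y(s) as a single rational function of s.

Y(s) = (3*s^3 + 10*s^2 + 4*s + 10)/(s^4 + 2*s^3 + 4*s^2 + 2*s + 3)

Laplace-transform each side.
The derivative rules (L{y''} = s^2 Y - s·y(0) - y'(0) and L{y'} = sY - y(0), with y(0) = 3, y'(0) = 4) turn the left side into (s^2 + 2*s + 3)Y - (3*s + 10).
The right side is L{cos(t)} = s/(s^2 + 1).
So (s^2 + 2*s + 3)Y = s/(s^2 + 1) + (3*s + 10).
Solve for Y(s) and write it as one ratio of polynomials.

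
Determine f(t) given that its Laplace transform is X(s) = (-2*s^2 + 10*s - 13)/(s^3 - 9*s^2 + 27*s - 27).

f(t) = -t^2*exp(3*t)/2 - 2*t*exp(3*t) - 2*exp(3*t)

Factor the denominator: s^3 - 9*s^2 + 27*s - 27 = (s - 3)^3.
Partial fraction decomposition gives [-2/(s - 3)] + [-2/(s - 3)^2] + [-1/(s - 3)^3].
Invert each term: -2/(s - 3) ↔ -2e^(3t); -2/(s - 3)^2 ↔ -2t·e^(3t); -1/(s - 3)^3 ↔ (-1/2)t^2·e^(3t).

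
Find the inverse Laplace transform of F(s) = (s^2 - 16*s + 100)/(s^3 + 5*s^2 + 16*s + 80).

sin(4*t) - 4*cos(4*t) + 5*exp(-5*t)

Factor the denominator: s^3 + 5*s^2 + 16*s + 80 = (s + 5)*(s^2 + 16).
Partial fraction decomposition gives [5/(s + 5)] + [-4*s/(s^2 + 16)] + [4/(s^2 + 16)].
Invert each term: 5/(s + 5) ↔ 5e^(-5t); -4·s/(s^2 + 16) ↔ -4cos(4t); 1·4/(s^2 + 16) ↔ sin(4t).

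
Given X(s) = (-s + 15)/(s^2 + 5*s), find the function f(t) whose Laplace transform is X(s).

Factor the denominator: s^2 + 5*s = s*(s + 5).
Partial fraction decomposition gives [-4/(s + 5)] + [3/s].
Invert each term: -4/(s + 5) ↔ -4e^(-5t); 3/(s - 0) ↔ 3e^(0t).

f(t) = 3 - 4*exp(-5*t)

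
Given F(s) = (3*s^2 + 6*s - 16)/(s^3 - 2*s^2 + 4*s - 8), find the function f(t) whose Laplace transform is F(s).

f(t) = exp(2*t) + 5*sin(2*t) + 2*cos(2*t)

Factor the denominator: s^3 - 2*s^2 + 4*s - 8 = (s - 2)*(s^2 + 4).
Partial fraction decomposition gives [1/(s - 2)] + [2*s/(s^2 + 4)] + [10/(s^2 + 4)].
Invert each term: 1/(s - 2) ↔ e^(2t); 2·s/(s^2 + 4) ↔ 2cos(2t); 5·2/(s^2 + 4) ↔ 5sin(2t).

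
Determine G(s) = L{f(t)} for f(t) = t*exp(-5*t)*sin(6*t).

G(s) = 12*(s + 5)/(s^2 + 10*s + 61)^2

L{sin(6t)} = 6/(s^2 + 36).
Multiplying by e^(-5t) shifts s → s + 5, so L{exp(-5*t)*sin(6*t)} = 6/((s + 5)^2 + 36).
Then apply L{t·g(t)} = -d/ds[H(s)] with H(s) = 6/((s + 5)^2 + 36):
differentiating 1 time and applying the sign gives 12*(s + 5)/(s^2 + 10*s + 61)^2.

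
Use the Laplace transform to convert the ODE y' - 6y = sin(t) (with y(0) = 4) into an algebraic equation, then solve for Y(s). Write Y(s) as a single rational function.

Take the Laplace transform of both sides.
The derivative rules (L{y'} = sY - y(0) = sY - 4) turn the left side into (s - 6)Y - (4).
The right side is L{sin(t)} = 1/(s^2 + 1).
So (s - 6)Y = 1/(s^2 + 1) + (4).
Solve for Y(s) and write it as one ratio of polynomials.

Y(s) = (4*s^2 + 5)/(s^3 - 6*s^2 + s - 6)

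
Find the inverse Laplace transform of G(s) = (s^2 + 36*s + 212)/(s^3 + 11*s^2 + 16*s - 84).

4*exp(2*t) - 4*exp(-6*t) + exp(-7*t)

Factor the denominator: s^3 + 11*s^2 + 16*s - 84 = (s - 2)*(s + 6)*(s + 7).
Partial fraction decomposition gives [4/(s - 2)] + [1/(s + 7)] + [-4/(s + 6)].
Invert each term: 4/(s - 2) ↔ 4e^(2t); 1/(s + 7) ↔ e^(-7t); -4/(s + 6) ↔ -4e^(-6t).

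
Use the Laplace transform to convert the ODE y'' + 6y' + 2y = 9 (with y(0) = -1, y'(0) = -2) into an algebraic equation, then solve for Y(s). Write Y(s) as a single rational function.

Laplace-transform each side.
Using L{y''} = s^2 Y - s·y(0) - y'(0) and L{y'} = sY - y(0), with y(0) = -1, y'(0) = -2, the left side becomes (s^2 + 6*s + 2)Y - (-s - 8).
The right side is L{9} = 9/s.
So (s^2 + 6*s + 2)Y = 9/s + (-s - 8).
Divide through and combine into a single rational function.

Y(s) = (-s^2 - 8*s + 9)/(s^3 + 6*s^2 + 2*s)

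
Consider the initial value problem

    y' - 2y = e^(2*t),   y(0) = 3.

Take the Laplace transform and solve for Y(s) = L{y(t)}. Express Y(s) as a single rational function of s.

Y(s) = (3*s - 5)/(s^2 - 4*s + 4)

Transform both sides with L{·}.
Using L{y'} = sY - y(0) = sY - 3, the left side becomes (s - 2)Y - (3).
The right side is L{e^(2*t)} = 1/(s - 2).
So (s - 2)Y = 1/(s - 2) + (3).
Isolate Y and clear denominators.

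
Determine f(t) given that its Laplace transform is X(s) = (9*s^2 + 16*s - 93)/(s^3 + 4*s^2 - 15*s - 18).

f(t) = exp(3*t) + 5*exp(-t) + 3*exp(-6*t)

Factor the denominator: s^3 + 4*s^2 - 15*s - 18 = (s - 3)*(s + 1)*(s + 6).
Partial fraction decomposition gives [5/(s + 1)] + [3/(s + 6)] + [1/(s - 3)].
Invert each term: 5/(s + 1) ↔ 5e^(-t); 3/(s + 6) ↔ 3e^(-6t); 1/(s - 3) ↔ e^(3t).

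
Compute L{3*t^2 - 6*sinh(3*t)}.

The transform is linear, so treat each term independently.
(-6)·[L{sinh(3t)} = 3/(s^2 - 9)]; (3)·[L{t^2} = 2!/s^3 = 2/s^3].

-18/(s^2 - 9) + 6/s^3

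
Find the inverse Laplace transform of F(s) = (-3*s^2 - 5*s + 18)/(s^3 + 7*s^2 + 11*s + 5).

5*t*exp(-t) - exp(-t) - 2*exp(-5*t)

Factor the denominator: s^3 + 7*s^2 + 11*s + 5 = (s + 1)^2*(s + 5).
Partial fraction decomposition gives [-1/(s + 1)] + [5/(s + 1)^2] + [-2/(s + 5)].
Invert each term: -1/(s + 1) ↔ -e^(-t); 5/(s + 1)^2 ↔ 5t·e^(-t); -2/(s + 5) ↔ -2e^(-5t).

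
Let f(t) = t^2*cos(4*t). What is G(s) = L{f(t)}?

G(s) = 2*s*(s^2 - 48)/(s^2 + 16)^3

L{cos(4t)} = s/(s^2 + 16).
Then apply L{t^2·g(t)} = (-1)^2 d^2/ds^2[H(s)] with H(s) = s/(s^2 + 16):
differentiating 2 times and applying the sign gives 2*s*(s^2 - 48)/(s^2 + 16)^3.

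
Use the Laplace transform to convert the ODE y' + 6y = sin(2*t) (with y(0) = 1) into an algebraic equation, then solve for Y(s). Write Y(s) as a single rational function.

Y(s) = (s^2 + 6)/(s^3 + 6*s^2 + 4*s + 24)

Transform both sides with L{·}.
The derivative rules (L{y'} = sY - y(0) = sY - 1) turn the left side into (s + 6)Y - (1).
The right side is L{sin(2*t)} = 2/(s^2 + 4).
So (s + 6)Y = 2/(s^2 + 4) + (1).
Isolate Y and clear denominators.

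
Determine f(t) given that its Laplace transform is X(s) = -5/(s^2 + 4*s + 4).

f(t) = -5*t*exp(-2*t)

Rewrite the denominator: s^2 + 4*s + 4 = (s + 2)^2.
The form in (s + 2) signals a first-shifting-theorem factor e^(-2t).
Since L{t} = 1!/s^2 = 1/s^2, the inverse is t*e^(-2*t), scaled by -5.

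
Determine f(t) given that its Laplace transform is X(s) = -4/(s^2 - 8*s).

f(t) = -exp(4*t)*sinh(4*t)

Rewrite the denominator: s^2 - 8*s = (s - 4)^2 - 16.
The form in (s - 4) signals a first-shifting-theorem factor e^(4t).
Since L{sinh(4t)} = 4/(s^2 - 16), the inverse is e^(4*t)*sinh(4*t), scaled by -1.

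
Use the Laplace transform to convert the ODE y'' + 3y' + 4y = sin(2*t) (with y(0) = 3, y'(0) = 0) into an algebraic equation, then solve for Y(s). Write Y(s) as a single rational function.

Apply the Laplace transform to the equation.
With L{y''} = s^2 Y - s·y(0) - y'(0) and L{y'} = sY - y(0), with y(0) = 3, y'(0) = 0: the LHS transforms to (s^2 + 3*s + 4)Y - (3*s + 9).
The right side is L{sin(2*t)} = 2/(s^2 + 4).
So (s^2 + 3*s + 4)Y = 2/(s^2 + 4) + (3*s + 9).
Solve for Y(s) and write it as one ratio of polynomials.

Y(s) = (3*s^3 + 9*s^2 + 12*s + 38)/(s^4 + 3*s^3 + 8*s^2 + 12*s + 16)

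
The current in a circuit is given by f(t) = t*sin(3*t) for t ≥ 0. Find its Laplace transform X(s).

X(s) = 6*s/(s^2 + 9)^2

L{sin(3t)} = 3/(s^2 + 9).
Then apply L{t·g(t)} = -d/ds[G(s)] with G(s) = 3/(s^2 + 9):
differentiating 1 time and applying the sign gives 6*s/(s^2 + 9)^2.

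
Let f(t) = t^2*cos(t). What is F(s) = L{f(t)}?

F(s) = 2*s*(s^2 - 3)/(s^2 + 1)^3

L{cos(t)} = s/(s^2 + 1).
Then apply L{t^2·g(t)} = (-1)^2 d^2/ds^2[G(s)] with G(s) = s/(s^2 + 1):
differentiating 2 times and applying the sign gives 2*s*(s^2 - 3)/(s^2 + 1)^3.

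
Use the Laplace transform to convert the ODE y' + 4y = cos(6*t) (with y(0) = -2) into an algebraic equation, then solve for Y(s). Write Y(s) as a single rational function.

Apply the Laplace transform to the equation.
Using L{y'} = sY - y(0) = sY - (-2), the left side becomes (s + 4)Y - (-2).
The right side is L{cos(6*t)} = s/(s^2 + 36).
So (s + 4)Y = s/(s^2 + 36) + (-2).
Divide through and combine into a single rational function.

Y(s) = (-2*s^2 + s - 72)/(s^3 + 4*s^2 + 36*s + 144)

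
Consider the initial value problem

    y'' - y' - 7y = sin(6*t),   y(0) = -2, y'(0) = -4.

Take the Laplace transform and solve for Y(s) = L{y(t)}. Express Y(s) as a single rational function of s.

Y(s) = (-2*s^3 - 2*s^2 - 72*s - 66)/(s^4 - s^3 + 29*s^2 - 36*s - 252)

Apply the Laplace transform to the equation.
The derivative rules (L{y''} = s^2 Y - s·y(0) - y'(0) and L{y'} = sY - y(0), with y(0) = -2, y'(0) = -4) turn the left side into (s^2 - s - 7)Y - (-2*s - 2).
The right side is L{sin(6*t)} = 6/(s^2 + 36).
So (s^2 - s - 7)Y = 6/(s^2 + 36) + (-2*s - 2).
Divide through and combine into a single rational function.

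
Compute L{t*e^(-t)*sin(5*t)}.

L{sin(5t)} = 5/(s^2 + 25).
Multiplying by e^(-t) shifts s → s + 1, so L{e^(-t)*sin(5*t)} = 5/((s + 1)^2 + 25).
Then apply L{t·g(t)} = -d/ds[G(s)] with G(s) = 5/((s + 1)^2 + 25):
differentiating 1 time and applying the sign gives 10*(s + 1)/(s^2 + 2*s + 26)^2.

10*(s + 1)/(s^2 + 2*s + 26)^2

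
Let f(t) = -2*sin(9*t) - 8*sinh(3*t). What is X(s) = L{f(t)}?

X(s) = -18/(s^2 + 81) - 24/(s^2 - 9)

The transform is linear, so treat each term independently.
(-8)·[L{sinh(3t)} = 3/(s^2 - 9)]; (-2)·[L{sin(9t)} = 9/(s^2 + 81)].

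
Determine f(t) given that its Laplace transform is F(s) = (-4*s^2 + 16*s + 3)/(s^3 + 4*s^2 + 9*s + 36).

f(t) = 4*sin(3*t) + cos(3*t) - 5*exp(-4*t)

Factor the denominator: s^3 + 4*s^2 + 9*s + 36 = (s + 4)*(s^2 + 9).
Partial fraction decomposition gives [-5/(s + 4)] + [s/(s^2 + 9)] + [12/(s^2 + 9)].
Invert each term: -5/(s + 4) ↔ -5e^(-4t); 1·s/(s^2 + 9) ↔ cos(3t); 4·3/(s^2 + 9) ↔ 4sin(3t).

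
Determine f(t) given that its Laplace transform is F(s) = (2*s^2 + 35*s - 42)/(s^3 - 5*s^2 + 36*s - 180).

Factor the denominator: s^3 - 5*s^2 + 36*s - 180 = (s - 5)*(s^2 + 36).
Partial fraction decomposition gives [3/(s - 5)] + [-s/(s^2 + 36)] + [30/(s^2 + 36)].
Invert each term: 3/(s - 5) ↔ 3e^(5t); -1·s/(s^2 + 36) ↔ -cos(6t); 5·6/(s^2 + 36) ↔ 5sin(6t).

f(t) = 3*exp(5*t) + 5*sin(6*t) - cos(6*t)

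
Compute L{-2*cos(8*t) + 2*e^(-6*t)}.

Apply the Laplace transform termwise.
(-2)·[L{cos(8t)} = s/(s^2 + 64)]; (2)·[L{e^(-6t)} = 1/(s + 6)].

-2*s/(s^2 + 64) + 2/(s + 6)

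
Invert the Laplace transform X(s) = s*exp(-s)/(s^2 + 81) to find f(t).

f(t) = Heaviside(t - 1)*(cos(9*t - 9))

The factor e^(-s) signals a time shift by c = 1 (second shifting theorem).
L{cos(9t)} = s/(s^2 + 81), so L^-1{s/(s^2 + 81)} = cos(9*t).
Hence the inverse is u(t - 1) times that function evaluated at t - 1.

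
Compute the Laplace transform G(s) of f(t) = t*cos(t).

L{cos(t)} = s/(s^2 + 1).
Then apply L{t·g(t)} = -d/ds[H(s)] with H(s) = s/(s^2 + 1):
differentiating 1 time and applying the sign gives (s - 1)*(s + 1)/(s^2 + 1)^2.

G(s) = (s - 1)*(s + 1)/(s^2 + 1)^2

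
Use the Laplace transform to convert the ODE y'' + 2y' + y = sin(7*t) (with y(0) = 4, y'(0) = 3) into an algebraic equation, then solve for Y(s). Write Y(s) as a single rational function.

Take the Laplace transform of both sides.
The derivative rules (L{y''} = s^2 Y - s·y(0) - y'(0) and L{y'} = sY - y(0), with y(0) = 4, y'(0) = 3) turn the left side into (s^2 + 2*s + 1)Y - (4*s + 11).
The right side is L{sin(7*t)} = 7/(s^2 + 49).
So (s^2 + 2*s + 1)Y = 7/(s^2 + 49) + (4*s + 11).
Solve for Y(s) and write it as one ratio of polynomials.

Y(s) = (4*s^3 + 11*s^2 + 196*s + 546)/(s^4 + 2*s^3 + 50*s^2 + 98*s + 49)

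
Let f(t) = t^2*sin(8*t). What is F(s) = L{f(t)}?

F(s) = 16*(3*s^2 - 64)/(s^2 + 64)^3

L{sin(8t)} = 8/(s^2 + 64).
Then apply L{t^2·g(t)} = (-1)^2 d^2/ds^2[G(s)] with G(s) = 8/(s^2 + 64):
differentiating 2 times and applying the sign gives 16*(3*s^2 - 64)/(s^2 + 64)^3.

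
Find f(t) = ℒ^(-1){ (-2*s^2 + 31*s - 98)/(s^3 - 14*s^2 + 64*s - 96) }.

f(t) = 3*t*exp(4*t) + 4*exp(6*t) - 6*exp(4*t)

Factor the denominator: s^3 - 14*s^2 + 64*s - 96 = (s - 6)*(s - 4)^2.
Partial fraction decomposition gives [-6/(s - 4)] + [3/(s - 4)^2] + [4/(s - 6)].
Invert each term: -6/(s - 4) ↔ -6e^(4t); 3/(s - 4)^2 ↔ 3t·e^(4t); 4/(s - 6) ↔ 4e^(6t).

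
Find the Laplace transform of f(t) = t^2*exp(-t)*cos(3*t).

L{cos(3t)} = s/(s^2 + 9).
Multiplying by e^(-t) shifts s → s + 1, so L{exp(-t)*cos(3*t)} = (s + 1)/((s + 1)^2 + 9).
Then apply L{t^2·g(t)} = (-1)^2 d^2/ds^2[G(s)] with G(s) = (s + 1)/((s + 1)^2 + 9):
differentiating 2 times and applying the sign gives 2*(s + 1)*(s^2 + 2*s - 26)/(s^2 + 2*s + 10)^3.

2*(s + 1)*(s^2 + 2*s - 26)/(s^2 + 2*s + 10)^3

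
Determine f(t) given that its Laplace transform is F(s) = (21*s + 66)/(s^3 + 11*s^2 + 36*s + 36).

f(t) = 6*exp(-2*t) - exp(-3*t) - 5*exp(-6*t)

Factor the denominator: s^3 + 11*s^2 + 36*s + 36 = (s + 2)*(s + 3)*(s + 6).
Partial fraction decomposition gives [6/(s + 2)] + [-1/(s + 3)] + [-5/(s + 6)].
Invert each term: 6/(s + 2) ↔ 6e^(-2t); -1/(s + 3) ↔ -e^(-3t); -5/(s + 6) ↔ -5e^(-6t).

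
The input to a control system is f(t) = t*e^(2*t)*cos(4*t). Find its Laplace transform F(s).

F(s) = (s - 6)*(s + 2)/(s^2 - 4*s + 20)^2

L{cos(4t)} = s/(s^2 + 16).
Multiplying by e^(2t) shifts s → s - 2, so L{e^(2*t)*cos(4*t)} = (s - 2)/((s - 2)^2 + 16).
Then apply L{t·g(t)} = -d/ds[G(s)] with G(s) = (s - 2)/((s - 2)^2 + 16):
differentiating 1 time and applying the sign gives (s - 6)*(s + 2)/(s^2 - 4*s + 20)^2.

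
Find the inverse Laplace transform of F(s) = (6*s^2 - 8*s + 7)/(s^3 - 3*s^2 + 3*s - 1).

Factor the denominator: s^3 - 3*s^2 + 3*s - 1 = (s - 1)^3.
Partial fraction decomposition gives [6/(s - 1)] + [4/(s - 1)^2] + [5/(s - 1)^3].
Invert each term: 6/(s - 1) ↔ 6e^(t); 4/(s - 1)^2 ↔ 4t·e^(t); 5/(s - 1)^3 ↔ (5/2)t^2·e^(t).

5*t^2*exp(t)/2 + 4*t*exp(t) + 6*exp(t)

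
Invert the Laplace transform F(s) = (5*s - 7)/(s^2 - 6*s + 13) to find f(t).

f(t) = 4*exp(3*t)*sin(2*t) + 5*exp(3*t)*cos(2*t)

Complete the square in the denominator: s^2 - 6*s + 13 = (s - 3)^2 + 2^2.
Split the numerator to match: 5*s - 7 = 5·(s - 3) + 4·2.
Invert each term: 5·(s - 3)/((s - 3)^2 + 4) ↔ 5e^(3t)cos(2t); 4·2/((s - 3)^2 + 4) ↔ 4e^(3t)sin(2t).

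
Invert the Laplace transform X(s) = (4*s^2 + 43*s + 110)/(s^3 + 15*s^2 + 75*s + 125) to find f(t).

Factor the denominator: s^3 + 15*s^2 + 75*s + 125 = (s + 5)^3.
Partial fraction decomposition gives [4/(s + 5)] + [3/(s + 5)^2] + [-5/(s + 5)^3].
Invert each term: 4/(s + 5) ↔ 4e^(-5t); 3/(s + 5)^2 ↔ 3t·e^(-5t); -5/(s + 5)^3 ↔ (-5/2)t^2·e^(-5t).

f(t) = -5*t^2*exp(-5*t)/2 + 3*t*exp(-5*t) + 4*exp(-5*t)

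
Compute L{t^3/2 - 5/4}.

By linearity of the Laplace transform, transform each term separately.
L{-5/4} = (-5/4)/s; (1/2)·[L{t^3} = 3!/s^4 = 6/s^4].

-5/(4*s) + 3/s^4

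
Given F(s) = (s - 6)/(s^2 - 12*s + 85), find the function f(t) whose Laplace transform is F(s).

f(t) = exp(6*t)*cos(7*t)

Rewrite the denominator: s^2 - 12*s + 85 = (s - 6)^2 + 49.
The form in (s - 6) signals a first-shifting-theorem factor e^(6t).
Since L{cos(7t)} = s/(s^2 + 49), the inverse is exp(6*t)*cos(7*t).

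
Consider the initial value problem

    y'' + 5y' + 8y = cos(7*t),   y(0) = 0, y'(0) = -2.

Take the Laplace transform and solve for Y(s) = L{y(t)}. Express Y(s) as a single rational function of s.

Y(s) = (-2*s^2 + s - 98)/(s^4 + 5*s^3 + 57*s^2 + 245*s + 392)

Transform both sides with L{·}.
With L{y''} = s^2 Y - s·y(0) - y'(0) and L{y'} = sY - y(0), with y(0) = 0, y'(0) = -2: the LHS transforms to (s^2 + 5*s + 8)Y - (-2).
The right side is L{cos(7*t)} = s/(s^2 + 49).
So (s^2 + 5*s + 8)Y = s/(s^2 + 49) + (-2).
Divide through and combine into a single rational function.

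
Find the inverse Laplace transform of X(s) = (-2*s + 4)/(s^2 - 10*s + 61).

-exp(5*t)*sin(6*t) - 2*exp(5*t)*cos(6*t)

Complete the square in the denominator: s^2 - 10*s + 61 = (s - 5)^2 + 6^2.
Split the numerator to match: -2*s + 4 = -2·(s - 5) - 1·6.
Invert each term: -2·(s - 5)/((s - 5)^2 + 36) ↔ -2e^(5t)cos(6t); -1·6/((s - 5)^2 + 36) ↔ -e^(5t)sin(6t).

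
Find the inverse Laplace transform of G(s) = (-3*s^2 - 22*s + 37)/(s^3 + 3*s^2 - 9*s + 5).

2*t*exp(t) - 5*exp(t) + 2*exp(-5*t)

Factor the denominator: s^3 + 3*s^2 - 9*s + 5 = (s - 1)^2*(s + 5).
Partial fraction decomposition gives [-5/(s - 1)] + [2/(s - 1)^2] + [2/(s + 5)].
Invert each term: -5/(s - 1) ↔ -5e^(t); 2/(s - 1)^2 ↔ 2t·e^(t); 2/(s + 5) ↔ 2e^(-5t).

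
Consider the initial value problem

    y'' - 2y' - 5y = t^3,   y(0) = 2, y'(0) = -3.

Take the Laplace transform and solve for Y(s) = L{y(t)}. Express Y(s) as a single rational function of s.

Laplace-transform each side.
With L{y''} = s^2 Y - s·y(0) - y'(0) and L{y'} = sY - y(0), with y(0) = 2, y'(0) = -3: the LHS transforms to (s^2 - 2*s - 5)Y - (2*s - 7).
The right side is L{t^3} = 6/s^4.
So (s^2 - 2*s - 5)Y = 6/s^4 + (2*s - 7).
Divide through and combine into a single rational function.

Y(s) = (2*s^5 - 7*s^4 + 6)/(s^6 - 2*s^5 - 5*s^4)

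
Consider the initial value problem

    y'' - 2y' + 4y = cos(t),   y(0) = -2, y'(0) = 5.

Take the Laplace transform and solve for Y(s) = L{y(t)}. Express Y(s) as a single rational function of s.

Laplace-transform each side.
Using L{y''} = s^2 Y - s·y(0) - y'(0) and L{y'} = sY - y(0), with y(0) = -2, y'(0) = 5, the left side becomes (s^2 - 2*s + 4)Y - (-2*s + 9).
The right side is L{cos(t)} = s/(s^2 + 1).
So (s^2 - 2*s + 4)Y = s/(s^2 + 1) + (-2*s + 9).
Divide through and combine into a single rational function.

Y(s) = (-2*s^3 + 9*s^2 - s + 9)/(s^4 - 2*s^3 + 5*s^2 - 2*s + 4)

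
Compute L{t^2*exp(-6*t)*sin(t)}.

2*(3*s^2 + 36*s + 107)/(s^2 + 12*s + 37)^3

L{sin(t)} = 1/(s^2 + 1).
Multiplying by e^(-6t) shifts s → s + 6, so L{exp(-6*t)*sin(t)} = 1/((s + 6)^2 + 1).
Then apply L{t^2·g(t)} = (-1)^2 d^2/ds^2[G(s)] with G(s) = 1/((s + 6)^2 + 1):
differentiating 2 times and applying the sign gives 2*(3*s^2 + 36*s + 107)/(s^2 + 12*s + 37)^3.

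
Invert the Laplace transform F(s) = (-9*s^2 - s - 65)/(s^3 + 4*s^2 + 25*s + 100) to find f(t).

Factor the denominator: s^3 + 4*s^2 + 25*s + 100 = (s + 4)*(s^2 + 25).
Partial fraction decomposition gives [-5/(s + 4)] + [-4*s/(s^2 + 25)] + [15/(s^2 + 25)].
Invert each term: -5/(s + 4) ↔ -5e^(-4t); -4·s/(s^2 + 25) ↔ -4cos(5t); 3·5/(s^2 + 25) ↔ 3sin(5t).

f(t) = 3*sin(5*t) - 4*cos(5*t) - 5*exp(-4*t)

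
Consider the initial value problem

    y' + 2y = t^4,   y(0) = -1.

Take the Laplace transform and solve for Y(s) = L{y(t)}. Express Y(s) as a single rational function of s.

Take the Laplace transform of both sides.
With L{y'} = sY - y(0) = sY - (-1): the LHS transforms to (s + 2)Y - (-1).
The right side is L{t^4} = 24/s^5.
So (s + 2)Y = 24/s^5 + (-1).
Divide through and combine into a single rational function.

Y(s) = (-s^5 + 24)/(s^6 + 2*s^5)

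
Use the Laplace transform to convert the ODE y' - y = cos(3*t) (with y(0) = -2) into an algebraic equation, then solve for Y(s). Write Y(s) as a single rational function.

Laplace-transform each side.
The derivative rules (L{y'} = sY - y(0) = sY - (-2)) turn the left side into (s - 1)Y - (-2).
The right side is L{cos(3*t)} = s/(s^2 + 9).
So (s - 1)Y = s/(s^2 + 9) + (-2).
Solve for Y(s) and write it as one ratio of polynomials.

Y(s) = (-2*s^2 + s - 18)/(s^3 - s^2 + 9*s - 9)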